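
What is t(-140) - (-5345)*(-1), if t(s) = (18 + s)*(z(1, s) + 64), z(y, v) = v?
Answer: 3927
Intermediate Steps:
t(s) = (18 + s)*(64 + s) (t(s) = (18 + s)*(s + 64) = (18 + s)*(64 + s))
t(-140) - (-5345)*(-1) = (1152 + (-140)² + 82*(-140)) - (-5345)*(-1) = (1152 + 19600 - 11480) - 1*5345 = 9272 - 5345 = 3927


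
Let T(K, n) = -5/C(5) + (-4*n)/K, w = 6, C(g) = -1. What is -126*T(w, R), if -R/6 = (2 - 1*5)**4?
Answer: -41454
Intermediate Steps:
R = -486 (R = -6*(2 - 1*5)**4 = -6*(2 - 5)**4 = -6*(-3)**4 = -6*81 = -486)
T(K, n) = 5 - 4*n/K (T(K, n) = -5/(-1) + (-4*n)/K = -5*(-1) - 4*n/K = 5 - 4*n/K)
-126*T(w, R) = -126*(5 - 4*(-486)/6) = -126*(5 - 4*(-486)*1/6) = -126*(5 + 324) = -126*329 = -1*41454 = -41454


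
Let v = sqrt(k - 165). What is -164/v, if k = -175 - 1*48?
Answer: 82*I*sqrt(97)/97 ≈ 8.3258*I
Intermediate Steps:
k = -223 (k = -175 - 48 = -223)
v = 2*I*sqrt(97) (v = sqrt(-223 - 165) = sqrt(-388) = 2*I*sqrt(97) ≈ 19.698*I)
-164/v = -164*(-I*sqrt(97)/194) = -(-82)*I*sqrt(97)/97 = 82*I*sqrt(97)/97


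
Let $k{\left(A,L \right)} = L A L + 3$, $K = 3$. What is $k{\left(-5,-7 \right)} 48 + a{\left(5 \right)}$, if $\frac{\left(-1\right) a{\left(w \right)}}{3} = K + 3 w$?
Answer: $-11670$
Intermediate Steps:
$k{\left(A,L \right)} = 3 + A L^{2}$ ($k{\left(A,L \right)} = A L L + 3 = A L^{2} + 3 = 3 + A L^{2}$)
$a{\left(w \right)} = -9 - 9 w$ ($a{\left(w \right)} = - 3 \left(3 + 3 w\right) = -9 - 9 w$)
$k{\left(-5,-7 \right)} 48 + a{\left(5 \right)} = \left(3 - 5 \left(-7\right)^{2}\right) 48 - 54 = \left(3 - 245\right) 48 - 54 = \left(-242\right) 48 - 54 = -11616 - 54 = -11670$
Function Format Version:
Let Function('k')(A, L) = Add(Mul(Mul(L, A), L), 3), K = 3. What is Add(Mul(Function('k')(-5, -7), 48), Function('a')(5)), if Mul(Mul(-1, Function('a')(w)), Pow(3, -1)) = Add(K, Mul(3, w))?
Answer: -11670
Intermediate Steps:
Function('k')(A, L) = Add(3, Mul(A, Pow(L, 2))) (Function('k')(A, L) = Add(Mul(Mul(A, L), L), 3) = Add(Mul(A, Pow(L, 2)), 3) = Add(3, Mul(A, Pow(L, 2))))
Function('a')(w) = Add(-9, Mul(-9, w)) (Function('a')(w) = Mul(-3, Add(3, Mul(3, w))) = Add(-9, Mul(-9, w)))
Add(Mul(Function('k')(-5, -7), 48), Function('a')(5)) = Add(Mul(Add(3, Mul(-5, Pow(-7, 2))), 48), Add(-9, Mul(-9, 5))) = Add(Mul(Add(3, Mul(-5, 49)), 48), Add(-9, -45)) = Add(Mul(Add(3, -245), 48), -54) = Add(Mul(-242, 48), -54) = Add(-11616, -54) = -11670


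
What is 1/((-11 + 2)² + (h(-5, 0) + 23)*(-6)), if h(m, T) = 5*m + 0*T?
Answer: 1/93 ≈ 0.010753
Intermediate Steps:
h(m, T) = 5*m (h(m, T) = 5*m + 0 = 5*m)
1/((-11 + 2)² + (h(-5, 0) + 23)*(-6)) = 1/((-11 + 2)² + (5*(-5) + 23)*(-6)) = 1/((-9)² + (-25 + 23)*(-6)) = 1/(81 - 2*(-6)) = 1/(81 + 12) = 1/93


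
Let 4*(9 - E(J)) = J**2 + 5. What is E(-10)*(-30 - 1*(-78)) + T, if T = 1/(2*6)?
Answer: -9935/12 ≈ -827.92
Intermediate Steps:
E(J) = 31/4 - J**2/4 (E(J) = 9 - (J**2 + 5)/4 = 9 - (5 + J**2)/4 = 9 + (-5/4 - J**2/4) = 31/4 - J**2/4)
T = 1/12 ≈ 0.083333
E(-10)*(-30 - 1*(-78)) + T = (31/4 - 1/4*(-10)**2)*(-30 - 1*(-78)) + 1/12 = (31/4 - 1/4*100)*(-30 + 78) + 1/12 = (31/4 - 25)*48 + 1/12 = -69/4*48 + 1/12 = -828 + 1/12 = -9935/12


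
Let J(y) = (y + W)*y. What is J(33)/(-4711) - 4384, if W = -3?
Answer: -20654014/4711 ≈ -4384.2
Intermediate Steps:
J(y) = y*(-3 + y) (J(y) = (y - 3)*y = (-3 + y)*y = y*(-3 + y))
J(33)/(-4711) - 4384 = (33*(-3 + 33))/(-4711) - 4384 = (33*30)*(-1/4711) - 4384 = 990*(-1/4711) - 4384 = -990/4711 - 4384 = -20654014/4711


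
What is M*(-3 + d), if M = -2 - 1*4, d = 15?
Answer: -72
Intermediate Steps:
M = -6 (M = -2 - 4 = -6)
M*(-3 + d) = -6*(-3 + 15) = -6*12 = -72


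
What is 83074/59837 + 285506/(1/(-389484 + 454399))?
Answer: 1108996339098704/59837 ≈ 1.8534e+10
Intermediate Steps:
83074/59837 + 285506/(1/(-389484 + 454399)) = 83074*(1/59837) + 285506/(1/64915) = 83074/59837 + 285506/(1/64915) = 83074/59837 + 285506*64915 = 83074/59837 + 18533621990 = 1108996339098704/59837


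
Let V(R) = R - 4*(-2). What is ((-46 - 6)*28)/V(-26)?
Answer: 728/9 ≈ 80.889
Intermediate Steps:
V(R) = 8 + R (V(R) = R + 8 = 8 + R)
((-46 - 6)*28)/V(-26) = ((-46 - 6)*28)/(8 - 26) = -52*28/(-18) = -1456*(-1/18) = 728/9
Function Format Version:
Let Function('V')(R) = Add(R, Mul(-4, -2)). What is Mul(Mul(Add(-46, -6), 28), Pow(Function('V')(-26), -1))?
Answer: Rational(728, 9) ≈ 80.889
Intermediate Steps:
Function('V')(R) = Add(8, R) (Function('V')(R) = Add(R, 8) = Add(8, R))
Mul(Mul(Add(-46, -6), 28), Pow(Function('V')(-26), -1)) = Mul(Mul(Add(-46, -6), 28), Pow(Add(8, -26), -1)) = Mul(Mul(-52, 28), Pow(-18, -1)) = Mul(-1456, Rational(-1, 18)) = Rational(728, 9)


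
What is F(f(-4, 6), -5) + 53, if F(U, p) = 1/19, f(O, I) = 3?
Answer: 1008/19 ≈ 53.053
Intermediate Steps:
F(U, p) = 1/19
F(f(-4, 6), -5) + 53 = 1/19 + 53 = 1008/19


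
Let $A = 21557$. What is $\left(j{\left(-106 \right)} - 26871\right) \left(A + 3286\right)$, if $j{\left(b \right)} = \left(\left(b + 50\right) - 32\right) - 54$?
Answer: $-671083959$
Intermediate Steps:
$j{\left(b \right)} = -36 + b$ ($j{\left(b \right)} = \left(\left(50 + b\right) - 32\right) - 54 = \left(18 + b\right) - 54 = -36 + b$)
$\left(j{\left(-106 \right)} - 26871\right) \left(A + 3286\right) = \left(\left(-36 - 106\right) - 26871\right) \left(21557 + 3286\right) = \left(-142 - 26871\right) 24843 = \left(-27013\right) 24843 = -671083959$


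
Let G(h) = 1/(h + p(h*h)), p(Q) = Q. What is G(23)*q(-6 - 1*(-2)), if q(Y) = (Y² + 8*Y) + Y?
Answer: -5/138 ≈ -0.036232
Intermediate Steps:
q(Y) = Y² + 9*Y
G(h) = 1/(h + h²) (G(h) = 1/(h + h*h) = 1/(h + h²))
G(23)*q(-6 - 1*(-2)) = (1/(23*(1 + 23)))*((-6 - 1*(-2))*(9 + (-6 - 1*(-2)))) = ((1/23)/24)*((-6 + 2)*(9 + (-6 + 2))) = ((1/23)*(1/24))*(-4*(9 - 4)) = (-4*5)/552 = (1/552)*(-20) = -5/138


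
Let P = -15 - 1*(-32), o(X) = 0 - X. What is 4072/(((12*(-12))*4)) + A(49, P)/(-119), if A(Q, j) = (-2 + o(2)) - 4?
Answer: -59995/8568 ≈ -7.0022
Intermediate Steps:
o(X) = -X
P = 17 (P = -15 + 32 = 17)
A(Q, j) = -8 (A(Q, j) = (-2 - 1*2) - 4 = (-2 - 2) - 4 = -4 - 4 = -8)
4072/(((12*(-12))*4)) + A(49, P)/(-119) = 4072/(((12*(-12))*4)) - 8/(-119) = 4072/((-144*4)) - 8*(-1/119) = 4072/(-576) + 8/119 = 4072*(-1/576) + 8/119 = -509/72 + 8/119 = -59995/8568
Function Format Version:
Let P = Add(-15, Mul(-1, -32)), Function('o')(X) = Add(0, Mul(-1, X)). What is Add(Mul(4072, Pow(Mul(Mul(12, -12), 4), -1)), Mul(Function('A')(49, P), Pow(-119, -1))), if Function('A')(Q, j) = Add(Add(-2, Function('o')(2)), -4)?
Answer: Rational(-59995, 8568) ≈ -7.0022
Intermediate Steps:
Function('o')(X) = Mul(-1, X)
P = 17 (P = Add(-15, 32) = 17)
Function('A')(Q, j) = -8 (Function('A')(Q, j) = Add(Add(-2, Mul(-1, 2)), -4) = Add(Add(-2, -2), -4) = Add(-4, -4) = -8)
Add(Mul(4072, Pow(Mul(Mul(12, -12), 4), -1)), Mul(Function('A')(49, P), Pow(-119, -1))) = Add(Mul(4072, Pow(Mul(Mul(12, -12), 4), -1)), Mul(-8, Pow(-119, -1))) = Add(Mul(4072, Pow(Mul(-144, 4), -1)), Mul(-8, Rational(-1, 119))) = Add(Mul(4072, Pow(-576, -1)), Rational(8, 119)) = Add(Mul(4072, Rational(-1, 576)), Rational(8, 119)) = Add(Rational(-509, 72), Rational(8, 119)) = Rational(-59995, 8568)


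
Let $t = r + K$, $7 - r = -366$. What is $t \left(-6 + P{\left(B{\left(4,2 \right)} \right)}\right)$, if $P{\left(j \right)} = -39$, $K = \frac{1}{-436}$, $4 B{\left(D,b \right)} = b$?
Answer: $- \frac{7318215}{436} \approx -16785.0$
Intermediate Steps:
$B{\left(D,b \right)} = \frac{b}{4}$
$K = - \frac{1}{436} \approx -0.0022936$
$r = 373$ ($r = 7 - -366 = 7 + 366 = 373$)
$t = \frac{162627}{436}$ ($t = 373 - \frac{1}{436} = \frac{162627}{436} \approx 373.0$)
$t \left(-6 + P{\left(B{\left(4,2 \right)} \right)}\right) = \frac{162627 \left(-6 - 39\right)}{436} = \frac{162627}{436} \left(-45\right) = - \frac{7318215}{436}$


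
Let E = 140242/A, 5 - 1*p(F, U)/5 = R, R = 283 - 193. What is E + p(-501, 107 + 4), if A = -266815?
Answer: -113536617/266815 ≈ -425.53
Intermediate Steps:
R = 90
p(F, U) = -425 (p(F, U) = 25 - 5*90 = 25 - 450 = -425)
E = -140242/266815 (E = 140242/(-266815) = 140242*(-1/266815) = -140242/266815 ≈ -0.52561)
E + p(-501, 107 + 4) = -140242/266815 - 425 = -113536617/266815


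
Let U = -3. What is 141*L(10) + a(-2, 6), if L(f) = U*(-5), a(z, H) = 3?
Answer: 2118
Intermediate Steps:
L(f) = 15 (L(f) = -3*(-5) = 15)
141*L(10) + a(-2, 6) = 141*15 + 3 = 2115 + 3 = 2118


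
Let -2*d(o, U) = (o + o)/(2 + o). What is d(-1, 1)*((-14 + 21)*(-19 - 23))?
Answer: -294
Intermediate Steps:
d(o, U) = -o/(2 + o) (d(o, U) = -(o + o)/(2*(2 + o)) = -2*o/(2*(2 + o)) = -o/(2 + o))
d(-1, 1)*((-14 + 21)*(-19 - 23)) = (-1*(-1)/(2 - 1))*((-14 + 21)*(-19 - 23)) = (-1*(-1)/1)*(7*(-42)) = -1*(-1)*1*(-294) = 1*(-294) = -294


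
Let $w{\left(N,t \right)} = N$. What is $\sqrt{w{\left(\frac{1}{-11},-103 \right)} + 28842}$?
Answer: $\frac{\sqrt{3489871}}{11} \approx 169.83$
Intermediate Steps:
$\sqrt{w{\left(\frac{1}{-11},-103 \right)} + 28842} = \sqrt{\frac{1}{-11} + 28842} = \sqrt{- \frac{1}{11} + 28842} = \sqrt{\frac{317261}{11}} = \frac{\sqrt{3489871}}{11}$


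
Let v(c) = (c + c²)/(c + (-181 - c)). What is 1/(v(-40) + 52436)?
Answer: 181/9489356 ≈ 1.9074e-5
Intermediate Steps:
v(c) = -c/181 - c²/181 (v(c) = (c + c²)/(-181) = (c + c²)*(-1/181) = -c/181 - c²/181)
1/(v(-40) + 52436) = 1/(-1/181*(-40)*(1 - 40) + 52436) = 1/(-1/181*(-40)*(-39) + 52436) = 1/(-1560/181 + 52436) = 1/(9489356/181) = 181/9489356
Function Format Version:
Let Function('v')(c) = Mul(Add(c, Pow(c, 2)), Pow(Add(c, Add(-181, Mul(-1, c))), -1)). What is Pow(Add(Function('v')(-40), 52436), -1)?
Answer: Rational(181, 9489356) ≈ 1.9074e-5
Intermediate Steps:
Function('v')(c) = Add(Mul(Rational(-1, 181), c), Mul(Rational(-1, 181), Pow(c, 2))) (Function('v')(c) = Mul(Add(c, Pow(c, 2)), Pow(-181, -1)) = Mul(Add(c, Pow(c, 2)), Rational(-1, 181)) = Add(Mul(Rational(-1, 181), c), Mul(Rational(-1, 181), Pow(c, 2))))
Pow(Add(Function('v')(-40), 52436), -1) = Pow(Add(Mul(Rational(-1, 181), -40, Add(1, -40)), 52436), -1) = Pow(Add(Mul(Rational(-1, 181), -40, -39), 52436), -1) = Pow(Add(Rational(-1560, 181), 52436), -1) = Pow(Rational(9489356, 181), -1) = Rational(181, 9489356)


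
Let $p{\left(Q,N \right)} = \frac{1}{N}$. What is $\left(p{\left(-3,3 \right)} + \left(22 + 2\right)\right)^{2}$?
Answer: $\frac{5329}{9} \approx 592.11$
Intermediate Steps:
$\left(p{\left(-3,3 \right)} + \left(22 + 2\right)\right)^{2} = \left(\frac{1}{3} + \left(22 + 2\right)\right)^{2} = \left(\frac{1}{3} + 24\right)^{2} = \left(\frac{73}{3}\right)^{2} = \frac{5329}{9}$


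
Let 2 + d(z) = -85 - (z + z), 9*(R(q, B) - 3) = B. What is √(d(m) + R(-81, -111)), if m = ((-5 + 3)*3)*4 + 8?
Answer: I*√579/3 ≈ 8.0208*I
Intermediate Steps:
R(q, B) = 3 + B/9
m = -16 (m = -2*3*4 + 8 = -6*4 + 8 = -24 + 8 = -16)
d(z) = -87 - 2*z (d(z) = -2 + (-85 - (z + z)) = -2 + (-85 - 2*z) = -87 - 2*z)
√(d(m) + R(-81, -111)) = √((-87 - 2*(-16)) + (3 + (⅑)*(-111))) = √((-87 + 32) + (3 - 37/3)) = √(-55 - 28/3) = √(-193/3) = I*√579/3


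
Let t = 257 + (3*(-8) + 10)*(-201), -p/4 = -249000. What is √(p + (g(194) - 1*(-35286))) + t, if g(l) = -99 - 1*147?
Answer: 3071 + 24*√1790 ≈ 4086.4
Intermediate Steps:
p = 996000 (p = -4*(-249000) = 996000)
g(l) = -246 (g(l) = -99 - 147 = -246)
t = 3071 (t = 257 + (-24 + 10)*(-201) = 257 - 14*(-201) = 257 + 2814 = 3071)
√(p + (g(194) - 1*(-35286))) + t = √(996000 + (-246 - 1*(-35286))) + 3071 = √(996000 + (-246 + 35286)) + 3071 = √(996000 + 35040) + 3071 = √1031040 + 3071 = 24*√1790 + 3071 = 3071 + 24*√1790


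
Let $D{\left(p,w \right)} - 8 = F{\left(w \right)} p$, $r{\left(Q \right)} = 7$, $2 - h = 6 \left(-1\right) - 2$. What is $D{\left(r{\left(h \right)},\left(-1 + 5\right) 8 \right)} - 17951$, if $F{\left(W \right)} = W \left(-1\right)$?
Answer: $-18167$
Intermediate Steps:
$F{\left(W \right)} = - W$
$h = 10$ ($h = 2 - \left(6 \left(-1\right) - 2\right) = 2 - \left(-6 - 2\right) = 2 - -8 = 2 + 8 = 10$)
$D{\left(p,w \right)} = 8 - p w$ ($D{\left(p,w \right)} = 8 + - w p = 8 - p w$)
$D{\left(r{\left(h \right)},\left(-1 + 5\right) 8 \right)} - 17951 = \left(8 - 7 \left(-1 + 5\right) 8\right) - 17951 = \left(8 - 7 \cdot 4 \cdot 8\right) - 17951 = \left(8 - 7 \cdot 32\right) - 17951 = \left(8 - 224\right) - 17951 = -216 - 17951 = -18167$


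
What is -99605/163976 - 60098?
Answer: -9854729253/163976 ≈ -60099.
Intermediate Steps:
-99605/163976 - 60098 = -9854729253/163976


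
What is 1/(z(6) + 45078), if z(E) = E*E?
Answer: 1/45114 ≈ 2.2166e-5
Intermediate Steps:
z(E) = E²
1/(z(6) + 45078) = 1/(6² + 45078) = 1/(36 + 45078) = 1/45114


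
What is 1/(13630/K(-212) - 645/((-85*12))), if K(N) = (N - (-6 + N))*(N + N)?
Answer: -21624/102181 ≈ -0.21162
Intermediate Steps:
K(N) = 12*N (K(N) = (N + (6 - N))*(2*N) = 6*(2*N) = 12*N)
1/(13630/K(-212) - 645/((-85*12))) = 1/(13630/((12*(-212))) - 645/((-85*12))) = 1/(13630/(-2544) - 645/(-1020)) = 1/(13630*(-1/2544) - 645*(-1/1020)) = 1/(-6815/1272 + 43/68) = 1/(-102181/21624) = -21624/102181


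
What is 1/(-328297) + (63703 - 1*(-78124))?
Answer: 46561378618/328297 ≈ 1.4183e+5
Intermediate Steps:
1/(-328297) + (63703 - 1*(-78124)) = -1/328297 + (63703 + 78124) = -1/328297 + 141827 = 46561378618/328297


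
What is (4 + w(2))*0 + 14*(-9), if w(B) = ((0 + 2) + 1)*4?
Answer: -126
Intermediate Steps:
w(B) = 12 (w(B) = (2 + 1)*4 = 3*4 = 12)
(4 + w(2))*0 + 14*(-9) = (4 + 12)*0 + 14*(-9) = 16*0 - 126 = 0 - 126 = -126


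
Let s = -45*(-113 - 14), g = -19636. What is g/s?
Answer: -19636/5715 ≈ -3.4359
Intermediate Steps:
s = 5715 (s = -45*(-127) = 5715)
g/s = -19636/5715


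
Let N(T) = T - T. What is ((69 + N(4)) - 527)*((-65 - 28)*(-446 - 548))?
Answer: -42338436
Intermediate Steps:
N(T) = 0
((69 + N(4)) - 527)*((-65 - 28)*(-446 - 548)) = ((69 + 0) - 527)*((-65 - 28)*(-446 - 548)) = (69 - 527)*(-93*(-994)) = -458*92442 = -42338436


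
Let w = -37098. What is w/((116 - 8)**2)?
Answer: -229/72 ≈ -3.1806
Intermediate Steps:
w/((116 - 8)**2) = -37098/(116 - 8)**2 = -37098/(108**2) = -37098/11664 = -37098*1/11664 = -229/72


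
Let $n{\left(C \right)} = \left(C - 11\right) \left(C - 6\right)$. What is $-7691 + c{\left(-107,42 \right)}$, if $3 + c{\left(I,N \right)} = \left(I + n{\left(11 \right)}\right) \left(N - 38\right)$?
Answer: $-8122$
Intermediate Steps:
$n{\left(C \right)} = \left(-11 + C\right) \left(-6 + C\right)$
$c{\left(I,N \right)} = -3 + I \left(-38 + N\right)$ ($c{\left(I,N \right)} = -3 + \left(I + \left(66 + 11^{2} - 187\right)\right) \left(N - 38\right) = -3 + \left(I + \left(66 + 121 - 187\right)\right) \left(N + \left(-60 + 22\right)\right) = -3 + \left(I + 0\right) \left(N - 38\right) = -3 + I \left(-38 + N\right)$)
$-7691 + c{\left(-107,42 \right)} = -7691 - 431 = -8122$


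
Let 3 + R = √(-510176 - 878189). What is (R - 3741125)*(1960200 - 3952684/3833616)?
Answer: -1757079250842316378/239601 + 1878662532629*I*√1388365/958404 ≈ -7.3334e+12 + 2.3097e+9*I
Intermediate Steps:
R = -3 + I*√1388365 (R = -3 + √(-510176 - 878189) = -3 + √(-1388365) = -3 + I*√1388365 ≈ -3.0 + 1178.3*I)
(R - 3741125)*(1960200 - 3952684/3833616) = ((-3 + I*√1388365) - 3741125)*(1960200 - 3952684/3833616) = (-3741128 + I*√1388365)*(1960200 - 3952684*1/3833616) = (-3741128 + I*√1388365)*(1960200 - 988171/958404) = (-3741128 + I*√1388365)*(1878662532629/958404) = -1757079250842316378/239601 + 1878662532629*I*√1388365/958404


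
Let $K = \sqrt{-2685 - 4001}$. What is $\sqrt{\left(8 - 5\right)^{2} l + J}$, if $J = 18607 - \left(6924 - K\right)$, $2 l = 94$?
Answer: $\sqrt{12106 + i \sqrt{6686}} \approx 110.03 + 0.3716 i$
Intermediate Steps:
$l = 47$ ($l = \frac{1}{2} \cdot 94 = 47$)
$K = i \sqrt{6686}$ ($K = \sqrt{-6686} = i \sqrt{6686} \approx 81.768 i$)
$J = 11683 + i \sqrt{6686}$ ($J = 18607 - \left(6924 - i \sqrt{6686}\right) = 11683 + i \sqrt{6686} \approx 11683.0 + 81.768 i$)
$\sqrt{\left(8 - 5\right)^{2} l + J} = \sqrt{\left(8 - 5\right)^{2} \cdot 47 + \left(11683 + i \sqrt{6686}\right)} = \sqrt{3^{2} \cdot 47 + \left(11683 + i \sqrt{6686}\right)} = \sqrt{9 \cdot 47 + \left(11683 + i \sqrt{6686}\right)} = \sqrt{423 + \left(11683 + i \sqrt{6686}\right)} = \sqrt{12106 + i \sqrt{6686}}$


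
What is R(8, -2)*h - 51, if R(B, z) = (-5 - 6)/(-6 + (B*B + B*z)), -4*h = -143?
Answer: -10141/168 ≈ -60.363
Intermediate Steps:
h = 143/4 (h = -1/4*(-143) = 143/4 ≈ 35.750)
R(B, z) = -11/(-6 + B**2 + B*z) (R(B, z) = -11/(-6 + (B**2 + B*z)) = -11/(-6 + B**2 + B*z))
R(8, -2)*h - 51 = -11/(-6 + 8**2 + 8*(-2))*(143/4) - 51 = -11/(-6 + 64 - 16)*(143/4) - 51 = -11/42*(143/4) - 51 = -11*1/42*(143/4) - 51 = -11/42*143/4 - 51 = -1573/168 - 51 = -10141/168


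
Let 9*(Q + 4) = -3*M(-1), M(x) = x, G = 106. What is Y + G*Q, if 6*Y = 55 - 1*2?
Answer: -2279/6 ≈ -379.83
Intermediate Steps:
Y = 53/6 (Y = (55 - 1*2)/6 = (55 - 2)/6 = (⅙)*53 = 53/6 ≈ 8.8333)
Q = -11/3 (Q = -4 + (-3*(-1))/9 = -4 + (⅑)*3 = -4 + ⅓ = -11/3 ≈ -3.6667)
Y + G*Q = 53/6 + 106*(-11/3) = 53/6 - 1166/3 = -2279/6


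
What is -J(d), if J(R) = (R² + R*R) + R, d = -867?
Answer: -1502511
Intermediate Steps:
J(R) = R + 2*R² (J(R) = (R² + R²) + R = 2*R² + R = R + 2*R²)
-J(d) = -(-867)*(1 + 2*(-867)) = -(-867)*(1 - 1734) = -(-867)*(-1733) = -1*1502511 = -1502511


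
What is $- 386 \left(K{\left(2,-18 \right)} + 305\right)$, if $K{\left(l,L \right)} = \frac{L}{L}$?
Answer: $-118116$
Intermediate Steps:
$K{\left(l,L \right)} = 1$
$- 386 \left(K{\left(2,-18 \right)} + 305\right) = - 386 \left(1 + 305\right) = \left(-386\right) 306 = -118116$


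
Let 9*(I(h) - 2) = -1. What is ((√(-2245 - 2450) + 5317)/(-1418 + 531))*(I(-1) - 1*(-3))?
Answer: -233948/7983 - 44*I*√4695/7983 ≈ -29.306 - 0.37766*I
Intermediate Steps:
I(h) = 17/9 (I(h) = 2 + (⅑)*(-1) = 2 - ⅑ = 17/9)
((√(-2245 - 2450) + 5317)/(-1418 + 531))*(I(-1) - 1*(-3)) = ((√(-2245 - 2450) + 5317)/(-1418 + 531))*(17/9 - 1*(-3)) = ((√(-4695) + 5317)/(-887))*(17/9 + 3) = ((I*√4695 + 5317)*(-1/887))*(44/9) = ((5317 + I*√4695)*(-1/887))*(44/9) = (-5317/887 - I*√4695/887)*(44/9) = -233948/7983 - 44*I*√4695/7983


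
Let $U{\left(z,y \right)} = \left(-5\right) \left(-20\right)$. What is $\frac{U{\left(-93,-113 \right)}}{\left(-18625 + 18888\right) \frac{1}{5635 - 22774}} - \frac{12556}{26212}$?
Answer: $- \frac{11232012257}{1723439} \approx -6517.2$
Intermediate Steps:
$U{\left(z,y \right)} = 100$
$\frac{U{\left(-93,-113 \right)}}{\left(-18625 + 18888\right) \frac{1}{5635 - 22774}} - \frac{12556}{26212} = \frac{100}{\left(-18625 + 18888\right) \frac{1}{5635 - 22774}} - \frac{12556}{26212} = \frac{100}{263 \frac{1}{-17139}} - \frac{3139}{6553} = \frac{100}{263 \left(- \frac{1}{17139}\right)} - \frac{3139}{6553} = \frac{100}{- \frac{263}{17139}} - \frac{3139}{6553} = 100 \left(- \frac{17139}{263}\right) - \frac{3139}{6553} = - \frac{1713900}{263} - \frac{3139}{6553} = - \frac{11232012257}{1723439}$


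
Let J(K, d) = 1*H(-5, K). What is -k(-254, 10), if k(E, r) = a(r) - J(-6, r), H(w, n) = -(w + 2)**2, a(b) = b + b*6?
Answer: -79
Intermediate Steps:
a(b) = 7*b (a(b) = b + 6*b = 7*b)
H(w, n) = -(2 + w)**2
J(K, d) = -9 (J(K, d) = 1*(-(2 - 5)**2) = 1*(-1*(-3)**2) = 1*(-1*9) = 1*(-9) = -9)
k(E, r) = 9 + 7*r (k(E, r) = 7*r - 1*(-9) = 7*r + 9 = 9 + 7*r)
-k(-254, 10) = -(9 + 7*10) = -(9 + 70) = -1*79 = -79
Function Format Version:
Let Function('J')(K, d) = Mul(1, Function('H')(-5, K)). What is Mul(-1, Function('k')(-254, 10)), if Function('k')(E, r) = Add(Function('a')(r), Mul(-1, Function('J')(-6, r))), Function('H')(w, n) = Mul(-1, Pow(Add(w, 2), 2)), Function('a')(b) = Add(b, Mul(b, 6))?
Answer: -79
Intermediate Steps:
Function('a')(b) = Mul(7, b) (Function('a')(b) = Add(b, Mul(6, b)) = Mul(7, b))
Function('H')(w, n) = Mul(-1, Pow(Add(2, w), 2))
Function('J')(K, d) = -9 (Function('J')(K, d) = Mul(1, Mul(-1, Pow(Add(2, -5), 2))) = Mul(1, Mul(-1, Pow(-3, 2))) = Mul(1, Mul(-1, 9)) = Mul(1, -9) = -9)
Function('k')(E, r) = Add(9, Mul(7, r)) (Function('k')(E, r) = Add(Mul(7, r), Mul(-1, -9)) = Add(Mul(7, r), 9) = Add(9, Mul(7, r)))
Mul(-1, Function('k')(-254, 10)) = Mul(-1, Add(9, Mul(7, 10))) = Mul(-1, Add(9, 70)) = Mul(-1, 79) = -79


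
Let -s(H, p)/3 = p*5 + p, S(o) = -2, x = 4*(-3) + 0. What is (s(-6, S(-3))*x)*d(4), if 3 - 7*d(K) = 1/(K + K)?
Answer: -1242/7 ≈ -177.43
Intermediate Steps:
x = -12 (x = -12 + 0 = -12)
s(H, p) = -18*p (s(H, p) = -3*(p*5 + p) = -3*(5*p + p) = -18*p)
d(K) = 3/7 - 1/(14*K) (d(K) = 3/7 - 1/(7*(K + K)) = 3/7 - 1/(2*K)/7 = 3/7 - 1/(14*K))
(s(-6, S(-3))*x)*d(4) = (-18*(-2)*(-12))*((1/14)*(-1 + 6*4)/4) = (36*(-12))*((1/14)*(¼)*(-1 + 24)) = -216*23/(7*4) = -432*23/56 = -1242/7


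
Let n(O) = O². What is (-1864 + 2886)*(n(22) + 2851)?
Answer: 3408370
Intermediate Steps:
(-1864 + 2886)*(n(22) + 2851) = (-1864 + 2886)*(22² + 2851) = 1022*(484 + 2851) = 1022*3335 = 3408370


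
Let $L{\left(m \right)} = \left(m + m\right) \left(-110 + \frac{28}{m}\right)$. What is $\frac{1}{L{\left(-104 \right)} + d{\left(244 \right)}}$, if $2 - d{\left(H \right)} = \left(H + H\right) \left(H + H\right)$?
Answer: $- \frac{1}{215206} \approx -4.6467 \cdot 10^{-6}$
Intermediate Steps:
$d{\left(H \right)} = 2 - 4 H^{2}$ ($d{\left(H \right)} = 2 - \left(H + H\right) \left(H + H\right) = 2 - 2 H 2 H = 2 - 4 H^{2}$)
$L{\left(m \right)} = 2 m \left(-110 + \frac{28}{m}\right)$
$\frac{1}{L{\left(-104 \right)} + d{\left(244 \right)}} = \frac{1}{\left(56 - -22880\right) + \left(2 - 4 \cdot 244^{2}\right)} = \frac{1}{\left(56 + 22880\right) + \left(2 - 238144\right)} = \frac{1}{22936 + \left(2 - 238144\right)} = \frac{1}{22936 - 238142} = \frac{1}{-215206} = - \frac{1}{215206}$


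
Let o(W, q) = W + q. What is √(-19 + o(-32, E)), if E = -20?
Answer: I*√71 ≈ 8.4261*I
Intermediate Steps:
√(-19 + o(-32, E)) = √(-19 + (-32 - 20)) = √(-19 - 52) = √(-71) = I*√71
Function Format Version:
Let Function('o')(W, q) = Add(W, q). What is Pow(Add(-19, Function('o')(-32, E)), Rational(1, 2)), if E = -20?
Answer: Mul(I, Pow(71, Rational(1, 2))) ≈ Mul(8.4261, I)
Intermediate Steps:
Pow(Add(-19, Function('o')(-32, E)), Rational(1, 2)) = Pow(Add(-19, Add(-32, -20)), Rational(1, 2)) = Pow(Add(-19, -52), Rational(1, 2)) = Pow(-71, Rational(1, 2)) = Mul(I, Pow(71, Rational(1, 2)))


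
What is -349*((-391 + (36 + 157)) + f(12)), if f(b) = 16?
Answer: 63518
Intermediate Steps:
-349*((-391 + (36 + 157)) + f(12)) = -349*((-391 + (36 + 157)) + 16) = -349*((-391 + 193) + 16) = -349*(-198 + 16) = -349*(-182) = 63518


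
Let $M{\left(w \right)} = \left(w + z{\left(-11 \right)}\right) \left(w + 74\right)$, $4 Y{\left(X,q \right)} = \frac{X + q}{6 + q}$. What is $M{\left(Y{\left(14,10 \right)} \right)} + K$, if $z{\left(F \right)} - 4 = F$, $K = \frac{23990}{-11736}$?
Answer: $- \frac{46453765}{93888} \approx -494.78$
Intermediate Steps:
$K = - \frac{11995}{5868}$ ($K = 23990 \left(- \frac{1}{11736}\right) = - \frac{11995}{5868} \approx -2.0441$)
$z{\left(F \right)} = 4 + F$
$Y{\left(X,q \right)} = \frac{X + q}{4 \left(6 + q\right)}$ ($Y{\left(X,q \right)} = \frac{\left(X + q\right) \frac{1}{6 + q}}{4} = \frac{\frac{1}{6 + q} \left(X + q\right)}{4} = \frac{X + q}{4 \left(6 + q\right)}$)
$M{\left(w \right)} = \left(-7 + w\right) \left(74 + w\right)$ ($M{\left(w \right)} = \left(w + \left(4 - 11\right)\right) \left(w + 74\right) = \left(w - 7\right) \left(74 + w\right) = \left(-7 + w\right) \left(74 + w\right)$)
$M{\left(Y{\left(14,10 \right)} \right)} + K = \left(-518 + \left(\frac{14 + 10}{4 \left(6 + 10\right)}\right)^{2} + 67 \frac{14 + 10}{4 \left(6 + 10\right)}\right) - \frac{11995}{5868} = \left(-518 + \left(\frac{1}{4} \cdot \frac{1}{16} \cdot 24\right)^{2} + 67 \cdot \frac{1}{4} \cdot \frac{1}{16} \cdot 24\right) - \frac{11995}{5868} = \left(-518 + \left(\frac{3}{8}\right)^{2} + 67 \cdot \frac{3}{8}\right) - \frac{11995}{5868} = \left(-518 + \frac{9}{64} + \frac{201}{8}\right) - \frac{11995}{5868} = - \frac{31535}{64} - \frac{11995}{5868} = - \frac{46453765}{93888}$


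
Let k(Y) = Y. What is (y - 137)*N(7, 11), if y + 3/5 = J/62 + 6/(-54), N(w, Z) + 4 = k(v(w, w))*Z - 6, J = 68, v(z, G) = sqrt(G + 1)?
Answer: 381154/279 - 4192694*sqrt(2)/1395 ≈ -2884.3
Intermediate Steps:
v(z, G) = sqrt(1 + G)
N(w, Z) = -10 + Z*sqrt(1 + w) (N(w, Z) = -4 + (sqrt(1 + w)*Z - 6) = -4 + (Z*sqrt(1 + w) - 6) = -4 + (-6 + Z*sqrt(1 + w)) = -10 + Z*sqrt(1 + w))
y = 538/1395 (y = -3/5 + (68/62 + 6/(-54)) = -3/5 + (68*(1/62) + 6*(-1/54)) = -3/5 + (34/31 - 1/9) = -3/5 + 275/279 = 538/1395 ≈ 0.38566)
(y - 137)*N(7, 11) = (538/1395 - 137)*(-10 + 11*sqrt(1 + 7)) = -190577*(-10 + 11*sqrt(8))/1395 = -190577*(-10 + 11*(2*sqrt(2)))/1395 = -190577*(-10 + 22*sqrt(2))/1395 = 381154/279 - 4192694*sqrt(2)/1395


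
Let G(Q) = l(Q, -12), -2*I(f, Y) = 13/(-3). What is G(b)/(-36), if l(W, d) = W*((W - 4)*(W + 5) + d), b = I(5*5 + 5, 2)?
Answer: 11765/7776 ≈ 1.5130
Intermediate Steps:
I(f, Y) = 13/6 (I(f, Y) = -13/(2*(-3)) = -13*(-1)/(2*3) = -½*(-13/3) = 13/6)
b = 13/6 ≈ 2.1667
l(W, d) = W*(d + (-4 + W)*(5 + W)) (l(W, d) = W*((-4 + W)*(5 + W) + d) = W*(d + (-4 + W)*(5 + W)))
G(Q) = Q*(-32 + Q + Q²) (G(Q) = Q*(-20 + Q - 12 + Q²) = Q*(-32 + Q + Q²))
G(b)/(-36) = (13*(-32 + 13/6 + (13/6)²)/6)/(-36) = (13*(-32 + 13/6 + 169/36)/6)*(-1/36) = ((13/6)*(-905/36))*(-1/36) = -11765/216*(-1/36) = 11765/7776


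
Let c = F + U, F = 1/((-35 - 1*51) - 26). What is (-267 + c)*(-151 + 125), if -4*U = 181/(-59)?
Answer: 22871251/3304 ≈ 6922.3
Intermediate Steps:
U = 181/236 (U = -181/(4*(-59)) = -181*(-1)/(4*59) = -1/4*(-181/59) = 181/236 ≈ 0.76695)
F = -1/112 (F = 1/((-35 - 51) - 26) = 1/(-86 - 26) = 1/(-112) = -1/112 ≈ -0.0089286)
c = 5009/6608 (c = -1/112 + 181/236 = 5009/6608 ≈ 0.75802)
(-267 + c)*(-151 + 125) = (-267 + 5009/6608)*(-151 + 125) = -1759327/6608*(-26) = 22871251/3304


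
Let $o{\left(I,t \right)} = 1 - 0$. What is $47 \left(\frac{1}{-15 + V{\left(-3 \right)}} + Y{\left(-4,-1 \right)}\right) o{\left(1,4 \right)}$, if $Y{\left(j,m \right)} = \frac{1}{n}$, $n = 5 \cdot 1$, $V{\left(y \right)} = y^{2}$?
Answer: $\frac{47}{30} \approx 1.5667$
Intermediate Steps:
$o{\left(I,t \right)} = 1$ ($o{\left(I,t \right)} = 1 + 0 = 1$)
$n = 5$
$Y{\left(j,m \right)} = \frac{1}{5}$
$47 \left(\frac{1}{-15 + V{\left(-3 \right)}} + Y{\left(-4,-1 \right)}\right) o{\left(1,4 \right)} = 47 \left(\frac{1}{-15 + \left(-3\right)^{2}} + \frac{1}{5}\right) 1 = 47 \left(\frac{1}{-15 + 9} + \frac{1}{5}\right) 1 = 47 \left(\frac{1}{-6} + \frac{1}{5}\right) 1 = 47 \left(- \frac{1}{6} + \frac{1}{5}\right) 1 = 47 \cdot \frac{1}{30} \cdot 1 = \frac{47}{30} \cdot 1 = \frac{47}{30}$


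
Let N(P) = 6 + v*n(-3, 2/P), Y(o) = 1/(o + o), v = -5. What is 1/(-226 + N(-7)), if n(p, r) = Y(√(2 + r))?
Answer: -2112/464605 + 4*√21/464605 ≈ -0.0045063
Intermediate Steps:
Y(o) = 1/(2*o)
n(p, r) = 1/(2*√(2 + r)) (n(p, r) = 1/(2*(√(2 + r))) = 1/(2*√(2 + r)))
N(P) = 6 - 5/(2*√(2 + 2/P))
1/(-226 + N(-7)) = 1/(-226 + (6 - 5*√2/(4*√(1 + 1/(-7))))) = 1/(-226 + (6 - 5*√2/(4*√(1 - ⅐)))) = 1/(-226 + (6 - 5*√2/(4*√(6/7)))) = 1/(-226 + (6 - 5*√2*√42/6/4)) = 1/(-226 + (6 - 5*√21/12)) = 1/(-220 - 5*√21/12)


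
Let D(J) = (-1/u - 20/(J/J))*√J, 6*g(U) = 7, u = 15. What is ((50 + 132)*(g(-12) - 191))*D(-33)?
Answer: 31198349*I*√33/45 ≈ 3.9827e+6*I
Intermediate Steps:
g(U) = 7/6 (g(U) = (⅙)*7 = 7/6)
D(J) = -301*√J/15 (D(J) = (-1/15 - 20/(J/J))*√J = (-1*1/15 - 20/1)*√J = (-1/15 - 20*1)*√J = (-1/15 - 20)*√J = -301*√J/15)
((50 + 132)*(g(-12) - 191))*D(-33) = ((50 + 132)*(7/6 - 191))*(-301*I*√33/15) = (182*(-1139/6))*(-301*I*√33/15) = -(-31198349)*I*√33/45 = 31198349*I*√33/45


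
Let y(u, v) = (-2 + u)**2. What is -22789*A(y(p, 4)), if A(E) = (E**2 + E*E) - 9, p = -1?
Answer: -3486717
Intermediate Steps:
A(E) = -9 + 2*E**2 (A(E) = (E**2 + E**2) - 9 = 2*E**2 - 9 = -9 + 2*E**2)
-22789*A(y(p, 4)) = -22789*(-9 + 2*((-2 - 1)**2)**2) = -22789*(-9 + 2*((-3)**2)**2) = -22789*(-9 + 2*9**2) = -22789*(-9 + 2*81) = -22789*(-9 + 162) = -22789*153 = -3486717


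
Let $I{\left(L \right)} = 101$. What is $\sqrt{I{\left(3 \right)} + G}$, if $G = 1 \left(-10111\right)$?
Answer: $i \sqrt{10010} \approx 100.05 i$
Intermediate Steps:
$G = -10111$
$\sqrt{I{\left(3 \right)} + G} = \sqrt{101 - 10111} = \sqrt{-10010} = i \sqrt{10010}$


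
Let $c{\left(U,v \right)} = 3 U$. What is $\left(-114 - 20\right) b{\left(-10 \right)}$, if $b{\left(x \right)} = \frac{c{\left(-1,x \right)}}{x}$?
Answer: $- \frac{201}{5} \approx -40.2$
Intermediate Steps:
$b{\left(x \right)} = - \frac{3}{x}$ ($b{\left(x \right)} = \frac{3 \left(-1\right)}{x} = - \frac{3}{x}$)
$\left(-114 - 20\right) b{\left(-10 \right)} = \left(-114 - 20\right) \left(- \frac{3}{-10}\right) = - 134 \left(\left(-3\right) \left(- \frac{1}{10}\right)\right) = \left(-134\right) \frac{3}{10} = - \frac{201}{5}$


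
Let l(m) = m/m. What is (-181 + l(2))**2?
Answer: 32400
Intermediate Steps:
l(m) = 1
(-181 + l(2))**2 = (-181 + 1)**2 = (-180)**2 = 32400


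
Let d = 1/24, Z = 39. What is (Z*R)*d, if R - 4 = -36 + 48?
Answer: 26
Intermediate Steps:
R = 16 (R = 4 + (-36 + 48) = 4 + 12 = 16)
d = 1/24 ≈ 0.041667
(Z*R)*d = (39*16)*(1/24) = 624*(1/24) = 26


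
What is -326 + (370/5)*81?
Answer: 5668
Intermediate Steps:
-326 + (370/5)*81 = -326 + (370*(1/5))*81 = -326 + 74*81 = -326 + 5994 = 5668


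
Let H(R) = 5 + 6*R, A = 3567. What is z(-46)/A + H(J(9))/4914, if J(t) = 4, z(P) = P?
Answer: -40867/5842746 ≈ -0.0069945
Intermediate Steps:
z(-46)/A + H(J(9))/4914 = -46/3567 + (5 + 6*4)/4914 = -46*1/3567 + (5 + 24)*(1/4914) = -46/3567 + 29*(1/4914) = -46/3567 + 29/4914 = -40867/5842746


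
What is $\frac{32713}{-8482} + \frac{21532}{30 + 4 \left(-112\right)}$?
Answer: $- \frac{98154229}{1772738} \approx -55.369$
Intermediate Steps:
$\frac{32713}{-8482} + \frac{21532}{30 + 4 \left(-112\right)} = 32713 \left(- \frac{1}{8482}\right) + \frac{21532}{30 - 448} = - \frac{32713}{8482} + \frac{21532}{-418} = - \frac{32713}{8482} + 21532 \left(- \frac{1}{418}\right) = - \frac{32713}{8482} - \frac{10766}{209} = - \frac{98154229}{1772738}$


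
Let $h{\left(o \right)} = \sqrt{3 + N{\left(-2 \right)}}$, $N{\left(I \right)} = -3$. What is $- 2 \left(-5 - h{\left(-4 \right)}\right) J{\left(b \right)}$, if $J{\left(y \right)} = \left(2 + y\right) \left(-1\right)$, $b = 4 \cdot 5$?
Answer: $-220$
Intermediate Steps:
$h{\left(o \right)} = 0$ ($h{\left(o \right)} = \sqrt{3 - 3} = \sqrt{0} = 0$)
$b = 20$
$J{\left(y \right)} = -2 - y$
$- 2 \left(-5 - h{\left(-4 \right)}\right) J{\left(b \right)} = - 2 \left(-5 - 0\right) \left(-2 - 20\right) = - 2 \left(-5 + 0\right) \left(-2 - 20\right) = \left(-2\right) \left(-5\right) \left(-22\right) = 10 \left(-22\right) = -220$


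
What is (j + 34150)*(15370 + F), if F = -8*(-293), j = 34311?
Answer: 1212718154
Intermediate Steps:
F = 2344
(j + 34150)*(15370 + F) = (34311 + 34150)*(15370 + 2344) = 68461*17714 = 1212718154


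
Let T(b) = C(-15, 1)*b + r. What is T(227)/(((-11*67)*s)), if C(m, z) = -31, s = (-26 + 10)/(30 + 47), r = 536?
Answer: -45507/1072 ≈ -42.451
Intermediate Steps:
s = -16/77 ≈ -0.20779
T(b) = 536 - 31*b (T(b) = -31*b + 536 = 536 - 31*b)
T(227)/(((-11*67)*s)) = (536 - 31*227)/((-11*67*(-16/77))) = (536 - 7037)/((-737*(-16/77))) = -6501/1072/7 = -6501*7/1072 = -45507/1072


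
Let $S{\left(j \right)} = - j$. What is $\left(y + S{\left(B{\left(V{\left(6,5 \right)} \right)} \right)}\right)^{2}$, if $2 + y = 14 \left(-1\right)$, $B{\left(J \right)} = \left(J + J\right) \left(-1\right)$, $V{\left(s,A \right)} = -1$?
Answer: $324$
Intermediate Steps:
$B{\left(J \right)} = - 2 J$ ($B{\left(J \right)} = 2 J \left(-1\right) = - 2 J$)
$y = -16$ ($y = -2 + 14 \left(-1\right) = -2 - 14 = -16$)
$\left(y + S{\left(B{\left(V{\left(6,5 \right)} \right)} \right)}\right)^{2} = \left(-16 - \left(-2\right) \left(-1\right)\right)^{2} = \left(-16 - 2\right)^{2} = \left(-18\right)^{2} = 324$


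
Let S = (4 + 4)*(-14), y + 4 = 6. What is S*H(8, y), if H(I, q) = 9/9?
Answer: -112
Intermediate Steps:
y = 2 (y = -4 + 6 = 2)
H(I, q) = 1 (H(I, q) = 9*(1/9) = 1)
S = -112 (S = 8*(-14) = -112)
S*H(8, y) = -112*1 = -112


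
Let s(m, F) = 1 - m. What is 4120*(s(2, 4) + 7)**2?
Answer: 148320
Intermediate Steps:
4120*(s(2, 4) + 7)**2 = 4120*((1 - 1*2) + 7)**2 = 4120*((1 - 2) + 7)**2 = 4120*(-1 + 7)**2 = 4120*6**2 = 4120*36 = 148320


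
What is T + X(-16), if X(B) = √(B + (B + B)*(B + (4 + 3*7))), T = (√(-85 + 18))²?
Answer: -67 + 4*I*√19 ≈ -67.0 + 17.436*I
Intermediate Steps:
T = -67 (T = (√(-67))² = (I*√67)² = -67)
X(B) = √(B + 2*B*(25 + B)) (X(B) = √(B + (2*B)*(B + (4 + 21))) = √(B + (2*B)*(B + 25)) = √(B + (2*B)*(25 + B)) = √(B + 2*B*(25 + B)))
T + X(-16) = -67 + √(-16*(51 + 2*(-16))) = -67 + √(-16*(51 - 32)) = -67 + √(-16*19) = -67 + √(-304) = -67 + 4*I*√19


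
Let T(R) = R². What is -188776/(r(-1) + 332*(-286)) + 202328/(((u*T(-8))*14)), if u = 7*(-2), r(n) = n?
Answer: -300779365/21269472 ≈ -14.141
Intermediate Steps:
u = -14
-188776/(r(-1) + 332*(-286)) + 202328/(((u*T(-8))*14)) = -188776/(-1 + 332*(-286)) + 202328/((-14*(-8)²*14)) = -188776/(-1 - 94952) + 202328/((-14*64*14)) = -188776/(-94953) + 202328/((-896*14)) = -188776*(-1/94953) + 202328/(-12544) = 188776/94953 + 202328*(-1/12544) = 188776/94953 - 3613/224 = -300779365/21269472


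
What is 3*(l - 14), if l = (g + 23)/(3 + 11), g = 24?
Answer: -447/14 ≈ -31.929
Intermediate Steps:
l = 47/14 (l = (24 + 23)/(3 + 11) = 47/14 ≈ 3.3571)
3*(l - 14) = 3*(47/14 - 14) = 3*(-149/14) = -447/14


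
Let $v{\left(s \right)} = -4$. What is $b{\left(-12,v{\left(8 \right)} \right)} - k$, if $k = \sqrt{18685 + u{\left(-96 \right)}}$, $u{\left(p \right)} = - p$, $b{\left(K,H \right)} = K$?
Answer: $-12 - \sqrt{18781} \approx -149.04$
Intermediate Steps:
$k = \sqrt{18781}$ ($k = \sqrt{18685 - -96} = \sqrt{18685 + 96} = \sqrt{18781} \approx 137.04$)
$b{\left(-12,v{\left(8 \right)} \right)} - k = -12 - \sqrt{18781}$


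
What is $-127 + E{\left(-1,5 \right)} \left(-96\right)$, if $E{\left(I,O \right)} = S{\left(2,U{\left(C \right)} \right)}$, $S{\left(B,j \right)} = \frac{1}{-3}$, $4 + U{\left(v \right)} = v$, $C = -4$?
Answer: $-95$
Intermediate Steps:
$U{\left(v \right)} = -4 + v$
$S{\left(B,j \right)} = - \frac{1}{3}$
$E{\left(I,O \right)} = - \frac{1}{3}$
$-127 + E{\left(-1,5 \right)} \left(-96\right) = -127 - -32 = -127 + 32 = -95$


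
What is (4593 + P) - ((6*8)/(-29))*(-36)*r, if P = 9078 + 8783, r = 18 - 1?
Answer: 621790/29 ≈ 21441.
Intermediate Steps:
r = 17
P = 17861
(4593 + P) - ((6*8)/(-29))*(-36)*r = (4593 + 17861) - ((6*8)/(-29))*(-36)*17 = 22454 - (48*(-1/29))*(-36)*17 = 22454 - (-48/29*(-36))*17 = 22454 - 1728*17/29 = 22454 - 1*29376/29 = 22454 - 29376/29 = 621790/29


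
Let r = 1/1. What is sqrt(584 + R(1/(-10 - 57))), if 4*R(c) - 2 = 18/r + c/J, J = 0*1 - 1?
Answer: sqrt(10576151)/134 ≈ 24.269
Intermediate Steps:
r = 1
J = -1 (J = 0 - 1 = -1)
R(c) = 5 - c/4 (R(c) = 1/2 + (18/1 + c/(-1))/4 = 1/2 + (18*1 + c*(-1))/4 = 1/2 + (18 - c)/4 = 1/2 + (9/2 - c/4) = 5 - c/4)
sqrt(584 + R(1/(-10 - 57))) = sqrt(584 + (5 - 1/(4*(-10 - 57)))) = sqrt(584 + (5 - 1/4/(-67))) = sqrt(584 + (5 - 1/4*(-1/67))) = sqrt(584 + (5 + 1/268)) = sqrt(584 + 1341/268) = sqrt(157853/268) = sqrt(10576151)/134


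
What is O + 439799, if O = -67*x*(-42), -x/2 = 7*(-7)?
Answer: 715571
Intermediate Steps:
x = 98 (x = -14*(-7) = -2*(-49) = 98)
O = 275772 (O = -67*98*(-42) = -6566*(-42) = 275772)
O + 439799 = 275772 + 439799 = 715571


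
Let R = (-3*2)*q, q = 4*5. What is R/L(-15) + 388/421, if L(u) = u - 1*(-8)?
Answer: 53236/2947 ≈ 18.064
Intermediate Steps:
q = 20
R = -120 (R = -3*2*20 = -6*20 = -120)
L(u) = 8 + u (L(u) = u + 8 = 8 + u)
R/L(-15) + 388/421 = -120/(8 - 15) + 388/421 = -120/(-7) + 388*(1/421) = -120*(-⅐) + 388/421 = 120/7 + 388/421 = 53236/2947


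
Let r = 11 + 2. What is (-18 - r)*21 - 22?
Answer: -673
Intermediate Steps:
r = 13
(-18 - r)*21 - 22 = (-18 - 1*13)*21 - 22 = (-18 - 13)*21 - 22 = -31*21 - 22 = -651 - 22 = -673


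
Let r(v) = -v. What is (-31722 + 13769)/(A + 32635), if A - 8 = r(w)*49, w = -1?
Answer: -17953/32692 ≈ -0.54916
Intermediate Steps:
A = 57 (A = 8 - 1*(-1)*49 = 8 + 1*49 = 8 + 49 = 57)
(-31722 + 13769)/(A + 32635) = (-31722 + 13769)/(57 + 32635) = -17953/32692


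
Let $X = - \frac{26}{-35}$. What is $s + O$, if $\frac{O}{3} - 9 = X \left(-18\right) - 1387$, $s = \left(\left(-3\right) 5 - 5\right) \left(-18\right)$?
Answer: $- \frac{133494}{35} \approx -3814.1$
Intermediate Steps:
$X = \frac{26}{35}$ ($X = \left(-26\right) \left(- \frac{1}{35}\right) = \frac{26}{35} \approx 0.74286$)
$s = 360$ ($s = \left(-15 - 5\right) \left(-18\right) = \left(-20\right) \left(-18\right) = 360$)
$O = - \frac{146094}{35}$ ($O = 27 + 3 \left(\frac{26}{35} \left(-18\right) - 1387\right) = 27 + 3 \left(- \frac{468}{35} - 1387\right) = 27 + 3 \left(- \frac{49013}{35}\right) = 27 - \frac{147039}{35} = - \frac{146094}{35} \approx -4174.1$)
$s + O = 360 - \frac{146094}{35} = - \frac{133494}{35}$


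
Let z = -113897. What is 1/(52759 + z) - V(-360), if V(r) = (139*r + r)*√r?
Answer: -1/61138 + 302400*I*√10 ≈ -1.6356e-5 + 9.5627e+5*I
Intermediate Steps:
V(r) = 140*r^(3/2) (V(r) = (140*r)*√r = 140*r^(3/2))
1/(52759 + z) - V(-360) = 1/(52759 - 113897) - 140*(-360)^(3/2) = 1/(-61138) - 140*(-2160*I*√10) = -1/61138 - (-302400)*I*√10 = -1/61138 + 302400*I*√10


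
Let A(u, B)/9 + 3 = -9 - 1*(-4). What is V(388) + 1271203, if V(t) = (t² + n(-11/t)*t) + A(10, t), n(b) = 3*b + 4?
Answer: 1423194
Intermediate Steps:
A(u, B) = -72 (A(u, B) = -27 + 9*(-9 - 1*(-4)) = -27 + 9*(-9 + 4) = -27 + 9*(-5) = -27 - 45 = -72)
n(b) = 4 + 3*b
V(t) = -72 + t² + t*(4 - 33/t) (V(t) = (t² + (4 + 3*(-11/t))*t) - 72 = (t² + (4 - 33/t)*t) - 72 = (t² + t*(4 - 33/t)) - 72 = -72 + t² + t*(4 - 33/t))
V(388) + 1271203 = (-105 + 388² + 4*388) + 1271203 = (-105 + 150544 + 1552) + 1271203 = 151991 + 1271203 = 1423194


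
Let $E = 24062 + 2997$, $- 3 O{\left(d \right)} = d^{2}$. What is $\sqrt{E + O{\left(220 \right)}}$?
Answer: $\frac{\sqrt{98331}}{3} \approx 104.53$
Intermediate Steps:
$O{\left(d \right)} = - \frac{d^{2}}{3}$
$E = 27059$
$\sqrt{E + O{\left(220 \right)}} = \sqrt{27059 - \frac{220^{2}}{3}} = \sqrt{27059 - \frac{48400}{3}} = \sqrt{\frac{32777}{3}} = \frac{\sqrt{98331}}{3}$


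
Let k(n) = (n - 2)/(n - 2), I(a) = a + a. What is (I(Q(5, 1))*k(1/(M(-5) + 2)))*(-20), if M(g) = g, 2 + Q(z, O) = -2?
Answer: 160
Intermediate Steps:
Q(z, O) = -4 (Q(z, O) = -2 - 2 = -4)
I(a) = 2*a
k(n) = 1 (k(n) = (-2 + n)/(-2 + n) = 1)
(I(Q(5, 1))*k(1/(M(-5) + 2)))*(-20) = ((2*(-4))*1)*(-20) = -8*1*(-20) = -8*(-20) = 160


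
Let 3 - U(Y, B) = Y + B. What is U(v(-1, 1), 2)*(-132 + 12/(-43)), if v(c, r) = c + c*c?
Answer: -5688/43 ≈ -132.28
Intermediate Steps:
v(c, r) = c + c²
U(Y, B) = 3 - B - Y (U(Y, B) = 3 - (Y + B) = 3 - (B + Y) = 3 + (-B - Y) = 3 - B - Y)
U(v(-1, 1), 2)*(-132 + 12/(-43)) = (3 - 1*2 - (-1)*(1 - 1))*(-132 + 12/(-43)) = (3 - 2 - (-1)*0)*(-132 + 12*(-1/43)) = (3 - 2 - 1*0)*(-132 - 12/43) = (3 - 2 + 0)*(-5688/43) = 1*(-5688/43) = -5688/43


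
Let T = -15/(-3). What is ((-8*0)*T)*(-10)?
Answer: 0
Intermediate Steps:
T = 5 (T = -15*(-⅓) = 5)
((-8*0)*T)*(-10) = (-8*0*5)*(-10) = (0*5)*(-10) = 0*(-10) = 0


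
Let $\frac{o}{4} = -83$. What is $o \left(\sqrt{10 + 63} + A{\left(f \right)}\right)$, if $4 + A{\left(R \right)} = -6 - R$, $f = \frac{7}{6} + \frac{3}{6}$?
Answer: $\frac{11620}{3} - 332 \sqrt{73} \approx 1036.7$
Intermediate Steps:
$o = -332$ ($o = 4 \left(-83\right) = -332$)
$f = \frac{5}{3}$ ($f = 7 \cdot \frac{1}{6} + 3 \cdot \frac{1}{6} = \frac{7}{6} + \frac{1}{2} = \frac{5}{3} \approx 1.6667$)
$A{\left(R \right)} = -10 - R$ ($A{\left(R \right)} = -4 - \left(6 + R\right) = -10 - R$)
$o \left(\sqrt{10 + 63} + A{\left(f \right)}\right) = - 332 \left(\sqrt{10 + 63} - \frac{35}{3}\right) = - 332 \left(\sqrt{73} - \frac{35}{3}\right) = - 332 \left(- \frac{35}{3} + \sqrt{73}\right) = \frac{11620}{3} - 332 \sqrt{73}$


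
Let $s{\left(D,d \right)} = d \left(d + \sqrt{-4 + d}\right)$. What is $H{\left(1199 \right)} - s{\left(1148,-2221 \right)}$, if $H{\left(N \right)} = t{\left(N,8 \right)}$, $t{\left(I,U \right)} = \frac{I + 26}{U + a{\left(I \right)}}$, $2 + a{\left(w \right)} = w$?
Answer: $- \frac{1188814436}{241} + 11105 i \sqrt{89} \approx -4.9328 \cdot 10^{6} + 1.0476 \cdot 10^{5} i$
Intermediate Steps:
$a{\left(w \right)} = -2 + w$
$t{\left(I,U \right)} = \frac{26 + I}{-2 + I + U}$ ($t{\left(I,U \right)} = \frac{I + 26}{U + \left(-2 + I\right)} = \frac{26 + I}{-2 + I + U}$)
$H{\left(N \right)} = \frac{26 + N}{6 + N}$ ($H{\left(N \right)} = \frac{26 + N}{-2 + N + 8} = \frac{26 + N}{6 + N}$)
$H{\left(1199 \right)} - s{\left(1148,-2221 \right)} = \frac{26 + 1199}{6 + 1199} - - 2221 \left(-2221 + \sqrt{-4 - 2221}\right) = \frac{1}{1205} \cdot 1225 - - 2221 \left(-2221 + \sqrt{-2225}\right) = \frac{1}{1205} \cdot 1225 - - 2221 \left(-2221 + 5 i \sqrt{89}\right) = \frac{245}{241} - \left(4932841 - 11105 i \sqrt{89}\right) = - \frac{1188814436}{241} + 11105 i \sqrt{89}$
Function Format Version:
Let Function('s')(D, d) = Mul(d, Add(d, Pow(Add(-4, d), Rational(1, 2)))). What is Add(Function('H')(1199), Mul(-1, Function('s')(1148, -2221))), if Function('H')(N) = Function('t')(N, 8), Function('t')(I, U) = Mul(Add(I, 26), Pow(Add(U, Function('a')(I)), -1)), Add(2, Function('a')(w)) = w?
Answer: Add(Rational(-1188814436, 241), Mul(11105, I, Pow(89, Rational(1, 2)))) ≈ Add(-4.9328e+6, Mul(1.0476e+5, I))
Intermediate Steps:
Function('a')(w) = Add(-2, w)
Function('t')(I, U) = Mul(Pow(Add(-2, I, U), -1), Add(26, I)) (Function('t')(I, U) = Mul(Add(I, 26), Pow(Add(U, Add(-2, I)), -1)) = Mul(Add(26, I), Pow(Add(-2, I, U), -1)) = Mul(Pow(Add(-2, I, U), -1), Add(26, I)))
Function('H')(N) = Mul(Pow(Add(6, N), -1), Add(26, N)) (Function('H')(N) = Mul(Pow(Add(-2, N, 8), -1), Add(26, N)) = Mul(Pow(Add(6, N), -1), Add(26, N)))
Add(Function('H')(1199), Mul(-1, Function('s')(1148, -2221))) = Add(Mul(Pow(Add(6, 1199), -1), Add(26, 1199)), Mul(-1, Mul(-2221, Add(-2221, Pow(Add(-4, -2221), Rational(1, 2)))))) = Add(Mul(Pow(1205, -1), 1225), Mul(-1, Mul(-2221, Add(-2221, Pow(-2225, Rational(1, 2)))))) = Add(Mul(Rational(1, 1205), 1225), Mul(-1, Mul(-2221, Add(-2221, Mul(5, I, Pow(89, Rational(1, 2))))))) = Add(Rational(245, 241), Mul(-1, Add(4932841, Mul(-11105, I, Pow(89, Rational(1, 2)))))) = Add(Rational(245, 241), Add(-4932841, Mul(11105, I, Pow(89, Rational(1, 2))))) = Add(Rational(-1188814436, 241), Mul(11105, I, Pow(89, Rational(1, 2))))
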